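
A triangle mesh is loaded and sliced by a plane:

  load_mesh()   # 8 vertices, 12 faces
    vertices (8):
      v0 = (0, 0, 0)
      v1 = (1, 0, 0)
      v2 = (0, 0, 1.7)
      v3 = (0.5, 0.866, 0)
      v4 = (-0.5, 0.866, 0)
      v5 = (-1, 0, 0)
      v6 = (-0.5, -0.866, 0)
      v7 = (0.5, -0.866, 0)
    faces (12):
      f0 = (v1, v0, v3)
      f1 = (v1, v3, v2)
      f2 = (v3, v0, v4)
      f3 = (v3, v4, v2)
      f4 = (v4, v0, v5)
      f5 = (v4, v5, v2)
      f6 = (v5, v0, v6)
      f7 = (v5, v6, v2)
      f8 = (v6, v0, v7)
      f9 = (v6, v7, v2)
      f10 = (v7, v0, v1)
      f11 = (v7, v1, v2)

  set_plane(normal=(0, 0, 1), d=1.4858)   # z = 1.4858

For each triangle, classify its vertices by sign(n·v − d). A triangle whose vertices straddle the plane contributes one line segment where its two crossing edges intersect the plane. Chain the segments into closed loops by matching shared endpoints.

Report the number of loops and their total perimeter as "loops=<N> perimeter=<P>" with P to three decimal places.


Straddling triangles (6 of 12):
  (v1,v3,v2) [--+] → (0.063, 0.109116, 1.4858)–(0.126, 0, 1.4858)  len=0.1260
  (v3,v4,v2) [--+] → (-0.063, 0.109116, 1.4858)–(0.063, 0.109116, 1.4858)  len=0.1260
  (v4,v5,v2) [--+] → (-0.126, 0, 1.4858)–(-0.063, 0.109116, 1.4858)  len=0.1260
  (v5,v6,v2) [--+] → (-0.063, -0.109116, 1.4858)–(-0.126, 0, 1.4858)  len=0.1260
  (v6,v7,v2) [--+] → (0.063, -0.109116, 1.4858)–(-0.063, -0.109116, 1.4858)  len=0.1260
  (v7,v1,v2) [--+] → (0.126, 0, 1.4858)–(0.063, -0.109116, 1.4858)  len=0.1260

Chained into 1 loop(s):
  loop 1: 6 segments, perimeter = 0.7560
Total perimeter = 0.756

loops=1 perimeter=0.756


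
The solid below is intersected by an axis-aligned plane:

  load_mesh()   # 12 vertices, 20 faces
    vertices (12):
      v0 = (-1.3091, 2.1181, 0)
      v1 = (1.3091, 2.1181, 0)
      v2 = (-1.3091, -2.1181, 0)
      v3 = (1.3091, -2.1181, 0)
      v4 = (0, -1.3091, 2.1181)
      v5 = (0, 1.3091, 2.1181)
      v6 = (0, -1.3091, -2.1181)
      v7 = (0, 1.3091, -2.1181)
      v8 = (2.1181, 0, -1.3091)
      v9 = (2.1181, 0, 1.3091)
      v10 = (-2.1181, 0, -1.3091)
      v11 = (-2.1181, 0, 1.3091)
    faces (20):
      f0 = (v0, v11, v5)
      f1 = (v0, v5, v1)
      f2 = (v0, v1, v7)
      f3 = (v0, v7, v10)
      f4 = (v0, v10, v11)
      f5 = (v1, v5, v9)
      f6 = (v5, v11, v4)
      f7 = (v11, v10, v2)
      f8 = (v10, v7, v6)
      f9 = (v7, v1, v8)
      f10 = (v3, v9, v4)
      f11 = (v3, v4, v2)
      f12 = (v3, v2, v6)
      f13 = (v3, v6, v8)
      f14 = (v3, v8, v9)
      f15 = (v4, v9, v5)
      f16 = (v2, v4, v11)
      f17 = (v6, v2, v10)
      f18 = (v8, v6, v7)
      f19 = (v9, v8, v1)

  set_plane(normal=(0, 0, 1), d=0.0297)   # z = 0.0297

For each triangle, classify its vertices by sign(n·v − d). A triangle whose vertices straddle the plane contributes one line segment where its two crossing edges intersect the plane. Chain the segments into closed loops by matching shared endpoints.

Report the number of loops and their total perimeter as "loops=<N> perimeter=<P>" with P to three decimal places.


Straddling triangles (10 of 20):
  (v0,v11,v5) [-++] → (-1.32745, 2.07005, 0.0297)–(-1.29074, 2.10676, 0.0297)  len=0.0519
  (v0,v5,v1) [-+-] → (-1.29074, 2.10676, 0.0297)–(1.29074, 2.10676, 0.0297)  len=2.5815
  (v0,v10,v11) [--+] → (-2.1181, 0, 0.0297)–(-1.32745, 2.07005, 0.0297)  len=2.2159
  (v1,v5,v9) [-++] → (1.29074, 2.10676, 0.0297)–(1.32745, 2.07005, 0.0297)  len=0.0519
  (v11,v10,v2) [+--] → (-2.1181, 0, 0.0297)–(-1.32745, -2.07005, 0.0297)  len=2.2159
  (v3,v9,v4) [-++] → (1.32745, -2.07005, 0.0297)–(1.29074, -2.10676, 0.0297)  len=0.0519
  (v3,v4,v2) [-+-] → (1.29074, -2.10676, 0.0297)–(-1.29074, -2.10676, 0.0297)  len=2.5815
  (v3,v8,v9) [--+] → (2.1181, 0, 0.0297)–(1.32745, -2.07005, 0.0297)  len=2.2159
  (v2,v4,v11) [-++] → (-1.29074, -2.10676, 0.0297)–(-1.32745, -2.07005, 0.0297)  len=0.0519
  (v9,v8,v1) [+--] → (2.1181, 0, 0.0297)–(1.32745, 2.07005, 0.0297)  len=2.2159

Chained into 1 loop(s):
  loop 1: 10 segments, perimeter = 14.2342
Total perimeter = 14.234

loops=1 perimeter=14.234


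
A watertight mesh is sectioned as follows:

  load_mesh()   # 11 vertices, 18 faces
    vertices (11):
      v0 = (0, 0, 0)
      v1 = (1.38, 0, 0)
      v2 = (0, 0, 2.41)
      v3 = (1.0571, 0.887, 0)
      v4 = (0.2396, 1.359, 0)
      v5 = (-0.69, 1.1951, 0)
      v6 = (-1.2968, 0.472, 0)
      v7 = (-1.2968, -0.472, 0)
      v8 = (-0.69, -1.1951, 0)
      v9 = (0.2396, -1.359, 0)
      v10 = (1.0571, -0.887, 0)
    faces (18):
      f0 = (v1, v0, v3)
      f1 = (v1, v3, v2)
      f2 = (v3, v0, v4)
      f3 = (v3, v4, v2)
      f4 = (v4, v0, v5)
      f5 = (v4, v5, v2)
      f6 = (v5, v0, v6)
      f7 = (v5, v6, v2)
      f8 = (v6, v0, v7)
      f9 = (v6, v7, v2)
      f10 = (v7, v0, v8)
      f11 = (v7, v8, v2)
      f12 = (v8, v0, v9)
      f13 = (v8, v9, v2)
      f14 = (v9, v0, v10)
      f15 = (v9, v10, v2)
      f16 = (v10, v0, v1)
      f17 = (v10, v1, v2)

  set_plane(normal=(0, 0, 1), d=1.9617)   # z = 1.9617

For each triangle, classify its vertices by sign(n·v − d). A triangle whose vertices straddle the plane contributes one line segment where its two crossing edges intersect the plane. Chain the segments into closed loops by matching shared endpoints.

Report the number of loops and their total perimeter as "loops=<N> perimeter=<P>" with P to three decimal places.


loops=1 perimeter=1.580

Straddling triangles (9 of 18):
  (v1,v3,v2) [--+] → (0.196638, 0.164997, 1.9617)–(0.256703, 0, 1.9617)  len=0.1756
  (v3,v4,v2) [--+] → (0.0445696, 0.252797, 1.9617)–(0.196638, 0.164997, 1.9617)  len=0.1756
  (v4,v5,v2) [--+] → (-0.128351, 0.222308, 1.9617)–(0.0445696, 0.252797, 1.9617)  len=0.1756
  (v5,v6,v2) [--+] → (-0.241226, 0.0877998, 1.9617)–(-0.128351, 0.222308, 1.9617)  len=0.1756
  (v6,v7,v2) [--+] → (-0.241226, -0.0877998, 1.9617)–(-0.241226, 0.0877998, 1.9617)  len=0.1756
  (v7,v8,v2) [--+] → (-0.128351, -0.222308, 1.9617)–(-0.241226, -0.0877998, 1.9617)  len=0.1756
  (v8,v9,v2) [--+] → (0.0445696, -0.252797, 1.9617)–(-0.128351, -0.222308, 1.9617)  len=0.1756
  (v9,v10,v2) [--+] → (0.196638, -0.164997, 1.9617)–(0.0445696, -0.252797, 1.9617)  len=0.1756
  (v10,v1,v2) [--+] → (0.256703, 0, 1.9617)–(0.196638, -0.164997, 1.9617)  len=0.1756

Chained into 1 loop(s):
  loop 1: 9 segments, perimeter = 1.5803
Total perimeter = 1.580


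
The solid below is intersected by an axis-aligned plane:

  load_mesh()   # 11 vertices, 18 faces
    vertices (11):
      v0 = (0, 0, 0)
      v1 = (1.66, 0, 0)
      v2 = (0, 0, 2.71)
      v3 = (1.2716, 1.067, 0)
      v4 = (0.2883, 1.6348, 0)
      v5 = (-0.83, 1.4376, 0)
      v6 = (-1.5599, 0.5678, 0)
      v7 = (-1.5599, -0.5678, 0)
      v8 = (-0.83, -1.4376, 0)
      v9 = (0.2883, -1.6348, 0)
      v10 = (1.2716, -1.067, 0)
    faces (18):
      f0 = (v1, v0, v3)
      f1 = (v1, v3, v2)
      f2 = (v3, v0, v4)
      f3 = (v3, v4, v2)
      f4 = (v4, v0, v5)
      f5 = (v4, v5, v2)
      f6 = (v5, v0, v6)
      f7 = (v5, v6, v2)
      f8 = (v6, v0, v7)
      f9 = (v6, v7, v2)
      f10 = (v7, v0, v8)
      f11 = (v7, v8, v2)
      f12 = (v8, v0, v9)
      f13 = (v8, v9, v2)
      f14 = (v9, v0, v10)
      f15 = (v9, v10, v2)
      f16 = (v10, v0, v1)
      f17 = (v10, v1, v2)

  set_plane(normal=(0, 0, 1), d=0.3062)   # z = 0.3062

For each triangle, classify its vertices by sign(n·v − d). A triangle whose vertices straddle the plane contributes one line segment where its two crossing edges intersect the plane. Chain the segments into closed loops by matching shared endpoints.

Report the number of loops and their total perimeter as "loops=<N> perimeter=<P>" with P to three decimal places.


loops=1 perimeter=9.065

Straddling triangles (9 of 18):
  (v1,v3,v2) [--+] → (1.12792, 0.946441, 0.3062)–(1.47244, 0, 0.3062)  len=1.0072
  (v3,v4,v2) [--+] → (0.255725, 1.45009, 0.3062)–(1.12792, 0.946441, 0.3062)  len=1.0072
  (v4,v5,v2) [--+] → (-0.736219, 1.27517, 0.3062)–(0.255725, 1.45009, 0.3062)  len=1.0072
  (v5,v6,v2) [--+] → (-1.38365, 0.503645, 0.3062)–(-0.736219, 1.27517, 0.3062)  len=1.0072
  (v6,v7,v2) [--+] → (-1.38365, -0.503645, 0.3062)–(-1.38365, 0.503645, 0.3062)  len=1.0073
  (v7,v8,v2) [--+] → (-0.736219, -1.27517, 0.3062)–(-1.38365, -0.503645, 0.3062)  len=1.0072
  (v8,v9,v2) [--+] → (0.255725, -1.45009, 0.3062)–(-0.736219, -1.27517, 0.3062)  len=1.0072
  (v9,v10,v2) [--+] → (1.12792, -0.946441, 0.3062)–(0.255725, -1.45009, 0.3062)  len=1.0072
  (v10,v1,v2) [--+] → (1.47244, 0, 0.3062)–(1.12792, -0.946441, 0.3062)  len=1.0072

Chained into 1 loop(s):
  loop 1: 9 segments, perimeter = 9.0649
Total perimeter = 9.065


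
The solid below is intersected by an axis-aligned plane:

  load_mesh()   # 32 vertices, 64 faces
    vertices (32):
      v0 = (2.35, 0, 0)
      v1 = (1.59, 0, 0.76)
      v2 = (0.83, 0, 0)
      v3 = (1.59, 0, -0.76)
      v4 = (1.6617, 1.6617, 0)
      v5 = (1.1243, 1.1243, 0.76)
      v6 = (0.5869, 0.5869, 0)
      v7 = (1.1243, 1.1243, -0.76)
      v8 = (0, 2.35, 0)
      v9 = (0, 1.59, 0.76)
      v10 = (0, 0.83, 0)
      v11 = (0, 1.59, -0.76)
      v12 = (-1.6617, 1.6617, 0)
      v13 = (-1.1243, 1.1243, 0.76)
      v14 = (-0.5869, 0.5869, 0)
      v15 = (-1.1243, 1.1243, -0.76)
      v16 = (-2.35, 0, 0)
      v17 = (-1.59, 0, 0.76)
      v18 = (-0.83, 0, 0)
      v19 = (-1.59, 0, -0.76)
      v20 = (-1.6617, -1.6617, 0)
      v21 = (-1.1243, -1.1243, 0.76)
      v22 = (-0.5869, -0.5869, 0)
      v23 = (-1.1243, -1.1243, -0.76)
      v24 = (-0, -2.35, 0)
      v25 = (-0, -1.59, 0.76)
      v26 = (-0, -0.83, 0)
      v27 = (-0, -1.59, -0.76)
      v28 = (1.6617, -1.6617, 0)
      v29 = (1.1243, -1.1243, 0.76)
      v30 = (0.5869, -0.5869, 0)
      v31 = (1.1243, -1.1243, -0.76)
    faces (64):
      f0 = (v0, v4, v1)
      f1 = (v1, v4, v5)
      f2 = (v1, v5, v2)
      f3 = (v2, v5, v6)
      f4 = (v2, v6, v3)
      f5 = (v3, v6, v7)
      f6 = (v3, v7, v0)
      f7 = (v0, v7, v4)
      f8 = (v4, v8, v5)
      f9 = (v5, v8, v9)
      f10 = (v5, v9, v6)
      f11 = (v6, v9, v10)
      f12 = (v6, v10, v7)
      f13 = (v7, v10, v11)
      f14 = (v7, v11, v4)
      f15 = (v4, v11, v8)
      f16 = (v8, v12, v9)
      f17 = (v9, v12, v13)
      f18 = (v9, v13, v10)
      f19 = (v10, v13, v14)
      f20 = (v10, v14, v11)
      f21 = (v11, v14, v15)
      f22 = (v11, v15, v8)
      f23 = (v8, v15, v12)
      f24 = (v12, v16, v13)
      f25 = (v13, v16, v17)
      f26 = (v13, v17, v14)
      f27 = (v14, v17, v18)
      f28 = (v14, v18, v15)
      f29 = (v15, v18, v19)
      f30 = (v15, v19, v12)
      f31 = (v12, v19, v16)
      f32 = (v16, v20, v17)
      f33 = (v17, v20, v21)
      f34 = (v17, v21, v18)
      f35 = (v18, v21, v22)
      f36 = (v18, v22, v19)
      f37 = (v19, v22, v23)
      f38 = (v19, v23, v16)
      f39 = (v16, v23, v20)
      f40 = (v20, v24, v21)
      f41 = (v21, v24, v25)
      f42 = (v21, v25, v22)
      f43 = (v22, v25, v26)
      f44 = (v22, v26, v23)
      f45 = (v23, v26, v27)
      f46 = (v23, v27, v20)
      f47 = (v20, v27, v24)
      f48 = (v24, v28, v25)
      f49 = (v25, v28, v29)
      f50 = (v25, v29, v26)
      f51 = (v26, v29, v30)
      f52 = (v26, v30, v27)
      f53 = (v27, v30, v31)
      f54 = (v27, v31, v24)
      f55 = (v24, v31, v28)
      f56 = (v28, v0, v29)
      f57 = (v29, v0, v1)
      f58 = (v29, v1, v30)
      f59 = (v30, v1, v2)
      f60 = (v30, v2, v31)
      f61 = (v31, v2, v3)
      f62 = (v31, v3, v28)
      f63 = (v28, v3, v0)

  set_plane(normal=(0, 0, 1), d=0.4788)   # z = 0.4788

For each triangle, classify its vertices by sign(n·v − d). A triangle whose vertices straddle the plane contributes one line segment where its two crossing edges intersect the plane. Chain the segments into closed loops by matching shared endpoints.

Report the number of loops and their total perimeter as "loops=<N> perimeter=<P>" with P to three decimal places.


Straddling triangles (32 of 64):
  (v0,v4,v1) [--+] → (1.61653, 0.614829, 0.4788)–(1.8712, 0, 0.4788)  len=0.6655
  (v1,v4,v5) [+-+] → (1.61653, 0.614829, 0.4788)–(1.32314, 1.32314, 0.4788)  len=0.7667
  (v1,v5,v2) [++-] → (1.01541, 0.708309, 0.4788)–(1.3088, 0, 0.4788)  len=0.7667
  (v2,v5,v6) [-+-] → (1.01541, 0.708309, 0.4788)–(0.925462, 0.925462, 0.4788)  len=0.2350
  (v4,v8,v5) [--+] → (0.708309, 1.57781, 0.4788)–(1.32314, 1.32314, 0.4788)  len=0.6655
  (v5,v8,v9) [+-+] → (0.708309, 1.57781, 0.4788)–(0, 1.8712, 0.4788)  len=0.7667
  (v5,v9,v6) [++-] → (0.217153, 1.21885, 0.4788)–(0.925462, 0.925462, 0.4788)  len=0.7667
  (v6,v9,v10) [-+-] → (0.217153, 1.21885, 0.4788)–(0, 1.3088, 0.4788)  len=0.2350
  (v8,v12,v9) [--+] → (-0.614829, 1.61653, 0.4788)–(0, 1.8712, 0.4788)  len=0.6655
  (v9,v12,v13) [+-+] → (-0.614829, 1.61653, 0.4788)–(-1.32314, 1.32314, 0.4788)  len=0.7667
  (v9,v13,v10) [++-] → (-0.708309, 1.01541, 0.4788)–(0, 1.3088, 0.4788)  len=0.7667
  (v10,v13,v14) [-+-] → (-0.708309, 1.01541, 0.4788)–(-0.925462, 0.925462, 0.4788)  len=0.2350
  (v12,v16,v13) [--+] → (-1.57781, 0.708309, 0.4788)–(-1.32314, 1.32314, 0.4788)  len=0.6655
  (v13,v16,v17) [+-+] → (-1.57781, 0.708309, 0.4788)–(-1.8712, 0, 0.4788)  len=0.7667
  (v13,v17,v14) [++-] → (-1.21885, 0.217153, 0.4788)–(-0.925462, 0.925462, 0.4788)  len=0.7667
  (v14,v17,v18) [-+-] → (-1.21885, 0.217153, 0.4788)–(-1.3088, 0, 0.4788)  len=0.2350
  (v16,v20,v17) [--+] → (-1.61653, -0.614829, 0.4788)–(-1.8712, 0, 0.4788)  len=0.6655
  (v17,v20,v21) [+-+] → (-1.61653, -0.614829, 0.4788)–(-1.32314, -1.32314, 0.4788)  len=0.7667
  (v17,v21,v18) [++-] → (-1.01541, -0.708309, 0.4788)–(-1.3088, 0, 0.4788)  len=0.7667
  (v18,v21,v22) [-+-] → (-1.01541, -0.708309, 0.4788)–(-0.925462, -0.925462, 0.4788)  len=0.2350
  (v20,v24,v21) [--+] → (-0.708309, -1.57781, 0.4788)–(-1.32314, -1.32314, 0.4788)  len=0.6655
  (v21,v24,v25) [+-+] → (-0.708309, -1.57781, 0.4788)–(0, -1.8712, 0.4788)  len=0.7667
  (v21,v25,v22) [++-] → (-0.217153, -1.21885, 0.4788)–(-0.925462, -0.925462, 0.4788)  len=0.7667
  (v22,v25,v26) [-+-] → (-0.217153, -1.21885, 0.4788)–(0, -1.3088, 0.4788)  len=0.2350
  (v24,v28,v25) [--+] → (0.614829, -1.61653, 0.4788)–(0, -1.8712, 0.4788)  len=0.6655
  (v25,v28,v29) [+-+] → (0.614829, -1.61653, 0.4788)–(1.32314, -1.32314, 0.4788)  len=0.7667
  (v25,v29,v26) [++-] → (0.708309, -1.01541, 0.4788)–(0, -1.3088, 0.4788)  len=0.7667
  (v26,v29,v30) [-+-] → (0.708309, -1.01541, 0.4788)–(0.925462, -0.925462, 0.4788)  len=0.2350
  (v28,v0,v29) [--+] → (1.57781, -0.708309, 0.4788)–(1.32314, -1.32314, 0.4788)  len=0.6655
  (v29,v0,v1) [+-+] → (1.57781, -0.708309, 0.4788)–(1.8712, 0, 0.4788)  len=0.7667
  (v29,v1,v30) [++-] → (1.21885, -0.217153, 0.4788)–(0.925462, -0.925462, 0.4788)  len=0.7667
  (v30,v1,v2) [-+-] → (1.21885, -0.217153, 0.4788)–(1.3088, 0, 0.4788)  len=0.2350

Chained into 2 loop(s):
  loop 1: 16 segments, perimeter = 11.4572
  loop 2: 16 segments, perimeter = 8.0137
Total perimeter = 19.471

loops=2 perimeter=19.471


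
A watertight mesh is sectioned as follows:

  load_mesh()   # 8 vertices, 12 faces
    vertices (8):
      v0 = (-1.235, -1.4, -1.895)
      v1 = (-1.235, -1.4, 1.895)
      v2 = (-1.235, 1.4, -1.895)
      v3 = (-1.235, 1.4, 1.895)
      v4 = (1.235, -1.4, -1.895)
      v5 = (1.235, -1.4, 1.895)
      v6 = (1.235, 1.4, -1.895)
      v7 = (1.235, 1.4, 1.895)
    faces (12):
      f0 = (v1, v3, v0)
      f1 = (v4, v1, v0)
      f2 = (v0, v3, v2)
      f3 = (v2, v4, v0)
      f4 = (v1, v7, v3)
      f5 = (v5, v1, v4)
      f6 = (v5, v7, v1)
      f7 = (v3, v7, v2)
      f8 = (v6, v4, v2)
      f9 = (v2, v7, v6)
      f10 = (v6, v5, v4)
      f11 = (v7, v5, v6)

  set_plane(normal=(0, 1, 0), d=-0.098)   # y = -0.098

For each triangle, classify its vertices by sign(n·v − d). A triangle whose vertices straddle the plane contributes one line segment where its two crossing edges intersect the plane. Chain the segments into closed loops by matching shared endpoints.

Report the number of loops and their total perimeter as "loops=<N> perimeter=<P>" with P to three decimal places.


Straddling triangles (8 of 12):
  (v1,v3,v0) [-+-] → (-1.235, -0.098, 1.895)–(-1.235, -0.098, -0.13265)  len=2.0276
  (v0,v3,v2) [-++] → (-1.235, -0.098, -0.13265)–(-1.235, -0.098, -1.895)  len=1.7623
  (v2,v4,v0) [+--] → (0.08645, -0.098, -1.895)–(-1.235, -0.098, -1.895)  len=1.3215
  (v1,v7,v3) [-++] → (-0.08645, -0.098, 1.895)–(-1.235, -0.098, 1.895)  len=1.1485
  (v5,v7,v1) [-+-] → (1.235, -0.098, 1.895)–(-0.08645, -0.098, 1.895)  len=1.3215
  (v6,v4,v2) [+-+] → (1.235, -0.098, -1.895)–(0.08645, -0.098, -1.895)  len=1.1485
  (v6,v5,v4) [+--] → (1.235, -0.098, 0.13265)–(1.235, -0.098, -1.895)  len=2.0276
  (v7,v5,v6) [+-+] → (1.235, -0.098, 1.895)–(1.235, -0.098, 0.13265)  len=1.7623

Chained into 1 loop(s):
  loop 1: 8 segments, perimeter = 12.5200
Total perimeter = 12.520

loops=1 perimeter=12.520


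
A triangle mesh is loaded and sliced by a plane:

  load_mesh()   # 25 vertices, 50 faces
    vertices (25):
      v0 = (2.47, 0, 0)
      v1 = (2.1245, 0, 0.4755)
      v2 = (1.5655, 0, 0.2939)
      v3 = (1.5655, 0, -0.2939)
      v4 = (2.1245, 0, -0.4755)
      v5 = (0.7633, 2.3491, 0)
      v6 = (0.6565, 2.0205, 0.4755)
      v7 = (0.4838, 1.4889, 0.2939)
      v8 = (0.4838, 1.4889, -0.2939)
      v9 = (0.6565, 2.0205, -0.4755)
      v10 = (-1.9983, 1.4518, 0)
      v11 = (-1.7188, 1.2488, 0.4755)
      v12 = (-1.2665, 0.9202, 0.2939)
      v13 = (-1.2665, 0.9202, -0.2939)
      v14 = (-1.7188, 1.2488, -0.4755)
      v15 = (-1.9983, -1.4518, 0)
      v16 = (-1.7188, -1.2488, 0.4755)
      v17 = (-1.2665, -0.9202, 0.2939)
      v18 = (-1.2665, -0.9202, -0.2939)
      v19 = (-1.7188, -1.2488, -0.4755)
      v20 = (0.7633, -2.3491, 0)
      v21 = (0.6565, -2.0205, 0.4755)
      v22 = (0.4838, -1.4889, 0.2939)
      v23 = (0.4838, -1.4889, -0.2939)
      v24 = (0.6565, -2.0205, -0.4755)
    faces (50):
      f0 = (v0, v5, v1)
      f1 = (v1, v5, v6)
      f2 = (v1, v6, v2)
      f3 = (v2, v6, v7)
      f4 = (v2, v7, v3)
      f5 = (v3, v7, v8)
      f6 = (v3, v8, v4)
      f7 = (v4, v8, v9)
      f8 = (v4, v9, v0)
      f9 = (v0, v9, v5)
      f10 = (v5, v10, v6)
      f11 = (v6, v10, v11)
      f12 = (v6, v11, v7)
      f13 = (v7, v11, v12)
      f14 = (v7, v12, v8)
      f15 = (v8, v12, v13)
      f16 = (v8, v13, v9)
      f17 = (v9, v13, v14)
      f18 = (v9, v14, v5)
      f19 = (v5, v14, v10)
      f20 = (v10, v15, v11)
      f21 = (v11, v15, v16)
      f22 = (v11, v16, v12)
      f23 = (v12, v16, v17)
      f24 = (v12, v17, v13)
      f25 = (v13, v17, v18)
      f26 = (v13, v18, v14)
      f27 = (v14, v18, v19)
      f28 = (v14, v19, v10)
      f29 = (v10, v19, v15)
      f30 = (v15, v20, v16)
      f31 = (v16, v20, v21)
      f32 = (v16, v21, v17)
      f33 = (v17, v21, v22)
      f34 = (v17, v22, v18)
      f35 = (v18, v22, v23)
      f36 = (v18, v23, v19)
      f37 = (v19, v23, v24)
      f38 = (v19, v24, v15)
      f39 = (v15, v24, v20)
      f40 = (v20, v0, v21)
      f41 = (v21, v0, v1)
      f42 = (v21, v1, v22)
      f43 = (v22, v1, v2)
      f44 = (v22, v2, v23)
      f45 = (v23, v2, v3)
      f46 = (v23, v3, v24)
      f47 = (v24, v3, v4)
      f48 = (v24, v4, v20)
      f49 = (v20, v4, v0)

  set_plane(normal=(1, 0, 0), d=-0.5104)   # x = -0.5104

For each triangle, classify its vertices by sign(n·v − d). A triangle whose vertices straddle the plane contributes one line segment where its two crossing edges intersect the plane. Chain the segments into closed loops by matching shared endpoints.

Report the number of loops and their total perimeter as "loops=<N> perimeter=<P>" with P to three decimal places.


Straddling triangles (20 of 50):
  (v5,v10,v6) [+-+] → (-0.5104, 1.93525, 0)–(-0.5104, 1.77053, 0.266497)  len=0.3133
  (v6,v10,v11) [+--] → (-0.5104, 1.77053, 0.266497)–(-0.5104, 1.64139, 0.4755)  len=0.2457
  (v6,v11,v7) [+-+] → (-0.5104, 1.64139, 0.4755)–(-0.5104, 1.38052, 0.37587)  len=0.2792
  (v7,v11,v12) [+--] → (-0.5104, 1.38052, 0.37587)–(-0.5104, 1.16587, 0.2939)  len=0.2298
  (v7,v12,v8) [+-+] → (-0.5104, 1.16587, 0.2939)–(-0.5104, 1.16587, 0.0399803)  len=0.2539
  (v8,v12,v13) [+--] → (-0.5104, 1.16587, 0.0399803)–(-0.5104, 1.16587, -0.2939)  len=0.3339
  (v8,v13,v9) [+-+] → (-0.5104, 1.16587, -0.2939)–(-0.5104, 1.35282, -0.365303)  len=0.2001
  (v9,v13,v14) [+--] → (-0.5104, 1.35282, -0.365303)–(-0.5104, 1.64139, -0.4755)  len=0.3089
  (v9,v14,v5) [+-+] → (-0.5104, 1.64139, -0.4755)–(-0.5104, 1.78448, -0.244005)  len=0.2721
  (v5,v14,v10) [+--] → (-0.5104, 1.78448, -0.244005)–(-0.5104, 1.93525, 0)  len=0.2868
  (v15,v20,v16) [-+-] → (-0.5104, -1.93525, 0)–(-0.5104, -1.78448, 0.244005)  len=0.2868
  (v16,v20,v21) [-++] → (-0.5104, -1.78448, 0.244005)–(-0.5104, -1.64139, 0.4755)  len=0.2721
  (v16,v21,v17) [-+-] → (-0.5104, -1.64139, 0.4755)–(-0.5104, -1.35282, 0.365303)  len=0.3089
  (v17,v21,v22) [-++] → (-0.5104, -1.35282, 0.365303)–(-0.5104, -1.16587, 0.2939)  len=0.2001
  (v17,v22,v18) [-+-] → (-0.5104, -1.16587, 0.2939)–(-0.5104, -1.16587, -0.0399803)  len=0.3339
  (v18,v22,v23) [-++] → (-0.5104, -1.16587, -0.0399803)–(-0.5104, -1.16587, -0.2939)  len=0.2539
  (v18,v23,v19) [-+-] → (-0.5104, -1.16587, -0.2939)–(-0.5104, -1.38052, -0.37587)  len=0.2298
  (v19,v23,v24) [-++] → (-0.5104, -1.38052, -0.37587)–(-0.5104, -1.64139, -0.4755)  len=0.2792
  (v19,v24,v15) [-+-] → (-0.5104, -1.64139, -0.4755)–(-0.5104, -1.77053, -0.266497)  len=0.2457
  (v15,v24,v20) [-++] → (-0.5104, -1.77053, -0.266497)–(-0.5104, -1.93525, 0)  len=0.3133

Chained into 2 loop(s):
  loop 1: 10 segments, perimeter = 2.7238
  loop 2: 10 segments, perimeter = 2.7238
Total perimeter = 5.448

loops=2 perimeter=5.448


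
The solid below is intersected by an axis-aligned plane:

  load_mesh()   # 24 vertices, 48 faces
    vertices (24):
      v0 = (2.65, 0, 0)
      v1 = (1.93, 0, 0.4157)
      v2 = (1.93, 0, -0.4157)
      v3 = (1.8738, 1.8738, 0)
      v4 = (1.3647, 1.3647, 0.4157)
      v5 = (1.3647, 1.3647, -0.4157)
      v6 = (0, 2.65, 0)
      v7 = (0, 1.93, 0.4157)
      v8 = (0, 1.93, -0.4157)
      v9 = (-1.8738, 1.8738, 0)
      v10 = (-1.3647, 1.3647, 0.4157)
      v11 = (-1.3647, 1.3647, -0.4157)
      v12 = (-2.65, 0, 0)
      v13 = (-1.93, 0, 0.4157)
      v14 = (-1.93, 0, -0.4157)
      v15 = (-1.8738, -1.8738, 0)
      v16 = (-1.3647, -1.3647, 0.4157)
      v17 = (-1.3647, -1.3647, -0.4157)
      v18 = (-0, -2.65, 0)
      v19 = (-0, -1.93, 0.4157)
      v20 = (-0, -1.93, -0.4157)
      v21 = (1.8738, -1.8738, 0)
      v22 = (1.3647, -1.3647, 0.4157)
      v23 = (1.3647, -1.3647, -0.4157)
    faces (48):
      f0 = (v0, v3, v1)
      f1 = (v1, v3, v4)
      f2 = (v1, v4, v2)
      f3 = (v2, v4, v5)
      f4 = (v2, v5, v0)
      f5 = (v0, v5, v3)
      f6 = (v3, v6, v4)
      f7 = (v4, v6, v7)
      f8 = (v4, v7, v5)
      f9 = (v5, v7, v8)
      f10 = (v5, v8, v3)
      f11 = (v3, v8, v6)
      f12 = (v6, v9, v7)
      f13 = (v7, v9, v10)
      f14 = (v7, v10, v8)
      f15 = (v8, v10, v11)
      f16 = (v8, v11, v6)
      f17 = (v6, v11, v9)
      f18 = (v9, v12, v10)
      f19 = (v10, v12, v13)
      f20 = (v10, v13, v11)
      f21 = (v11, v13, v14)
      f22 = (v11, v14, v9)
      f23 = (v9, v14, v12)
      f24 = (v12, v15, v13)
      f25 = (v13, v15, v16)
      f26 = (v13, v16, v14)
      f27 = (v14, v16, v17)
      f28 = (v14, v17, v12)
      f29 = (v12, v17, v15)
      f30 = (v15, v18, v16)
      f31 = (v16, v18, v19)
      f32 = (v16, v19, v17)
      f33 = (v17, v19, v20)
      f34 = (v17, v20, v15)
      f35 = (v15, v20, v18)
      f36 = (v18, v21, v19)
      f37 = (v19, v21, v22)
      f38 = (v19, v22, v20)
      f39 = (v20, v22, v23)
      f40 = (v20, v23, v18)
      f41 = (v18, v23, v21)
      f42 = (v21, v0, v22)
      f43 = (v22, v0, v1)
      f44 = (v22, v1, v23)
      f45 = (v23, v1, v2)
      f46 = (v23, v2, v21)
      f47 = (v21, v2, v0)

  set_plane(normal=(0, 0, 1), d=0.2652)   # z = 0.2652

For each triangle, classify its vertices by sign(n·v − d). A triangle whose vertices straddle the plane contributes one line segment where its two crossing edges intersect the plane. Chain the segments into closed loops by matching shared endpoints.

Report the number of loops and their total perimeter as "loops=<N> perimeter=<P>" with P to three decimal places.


loops=2 perimeter=25.230

Straddling triangles (32 of 48):
  (v0,v3,v1) [--+] → (1.90965, 0.67839, 0.2652)–(2.19067, 0, 0.2652)  len=0.7343
  (v1,v3,v4) [+-+] → (1.90965, 0.67839, 0.2652)–(1.54901, 1.54901, 0.2652)  len=0.9424
  (v1,v4,v2) [++-] → (1.46703, 1.11766, 0.2652)–(1.93, 0, 0.2652)  len=1.2098
  (v2,v4,v5) [-+-] → (1.46703, 1.11766, 0.2652)–(1.3647, 1.3647, 0.2652)  len=0.2674
  (v3,v6,v4) [--+] → (0.870624, 1.83003, 0.2652)–(1.54901, 1.54901, 0.2652)  len=0.7343
  (v4,v6,v7) [+-+] → (0.870624, 1.83003, 0.2652)–(0, 2.19067, 0.2652)  len=0.9424
  (v4,v7,v5) [++-] → (0.247038, 1.82767, 0.2652)–(1.3647, 1.3647, 0.2652)  len=1.2098
  (v5,v7,v8) [-+-] → (0.247038, 1.82767, 0.2652)–(0, 1.93, 0.2652)  len=0.2674
  (v6,v9,v7) [--+] → (-0.67839, 1.90965, 0.2652)–(0, 2.19067, 0.2652)  len=0.7343
  (v7,v9,v10) [+-+] → (-0.67839, 1.90965, 0.2652)–(-1.54901, 1.54901, 0.2652)  len=0.9424
  (v7,v10,v8) [++-] → (-1.11766, 1.46703, 0.2652)–(0, 1.93, 0.2652)  len=1.2098
  (v8,v10,v11) [-+-] → (-1.11766, 1.46703, 0.2652)–(-1.3647, 1.3647, 0.2652)  len=0.2674
  (v9,v12,v10) [--+] → (-1.83003, 0.870624, 0.2652)–(-1.54901, 1.54901, 0.2652)  len=0.7343
  (v10,v12,v13) [+-+] → (-1.83003, 0.870624, 0.2652)–(-2.19067, 0, 0.2652)  len=0.9424
  (v10,v13,v11) [++-] → (-1.82767, 0.247038, 0.2652)–(-1.3647, 1.3647, 0.2652)  len=1.2098
  (v11,v13,v14) [-+-] → (-1.82767, 0.247038, 0.2652)–(-1.93, 0, 0.2652)  len=0.2674
  (v12,v15,v13) [--+] → (-1.90965, -0.67839, 0.2652)–(-2.19067, 0, 0.2652)  len=0.7343
  (v13,v15,v16) [+-+] → (-1.90965, -0.67839, 0.2652)–(-1.54901, -1.54901, 0.2652)  len=0.9424
  (v13,v16,v14) [++-] → (-1.46703, -1.11766, 0.2652)–(-1.93, 0, 0.2652)  len=1.2098
  (v14,v16,v17) [-+-] → (-1.46703, -1.11766, 0.2652)–(-1.3647, -1.3647, 0.2652)  len=0.2674
  (v15,v18,v16) [--+] → (-0.870624, -1.83003, 0.2652)–(-1.54901, -1.54901, 0.2652)  len=0.7343
  (v16,v18,v19) [+-+] → (-0.870624, -1.83003, 0.2652)–(0, -2.19067, 0.2652)  len=0.9424
  (v16,v19,v17) [++-] → (-0.247038, -1.82767, 0.2652)–(-1.3647, -1.3647, 0.2652)  len=1.2098
  (v17,v19,v20) [-+-] → (-0.247038, -1.82767, 0.2652)–(0, -1.93, 0.2652)  len=0.2674
  (v18,v21,v19) [--+] → (0.67839, -1.90965, 0.2652)–(0, -2.19067, 0.2652)  len=0.7343
  (v19,v21,v22) [+-+] → (0.67839, -1.90965, 0.2652)–(1.54901, -1.54901, 0.2652)  len=0.9424
  (v19,v22,v20) [++-] → (1.11766, -1.46703, 0.2652)–(0, -1.93, 0.2652)  len=1.2098
  (v20,v22,v23) [-+-] → (1.11766, -1.46703, 0.2652)–(1.3647, -1.3647, 0.2652)  len=0.2674
  (v21,v0,v22) [--+] → (1.83003, -0.870624, 0.2652)–(1.54901, -1.54901, 0.2652)  len=0.7343
  (v22,v0,v1) [+-+] → (1.83003, -0.870624, 0.2652)–(2.19067, 0, 0.2652)  len=0.9424
  (v22,v1,v23) [++-] → (1.82767, -0.247038, 0.2652)–(1.3647, -1.3647, 0.2652)  len=1.2098
  (v23,v1,v2) [-+-] → (1.82767, -0.247038, 0.2652)–(1.93, 0, 0.2652)  len=0.2674

Chained into 2 loop(s):
  loop 1: 16 segments, perimeter = 13.4132
  loop 2: 16 segments, perimeter = 11.8172
Total perimeter = 25.230


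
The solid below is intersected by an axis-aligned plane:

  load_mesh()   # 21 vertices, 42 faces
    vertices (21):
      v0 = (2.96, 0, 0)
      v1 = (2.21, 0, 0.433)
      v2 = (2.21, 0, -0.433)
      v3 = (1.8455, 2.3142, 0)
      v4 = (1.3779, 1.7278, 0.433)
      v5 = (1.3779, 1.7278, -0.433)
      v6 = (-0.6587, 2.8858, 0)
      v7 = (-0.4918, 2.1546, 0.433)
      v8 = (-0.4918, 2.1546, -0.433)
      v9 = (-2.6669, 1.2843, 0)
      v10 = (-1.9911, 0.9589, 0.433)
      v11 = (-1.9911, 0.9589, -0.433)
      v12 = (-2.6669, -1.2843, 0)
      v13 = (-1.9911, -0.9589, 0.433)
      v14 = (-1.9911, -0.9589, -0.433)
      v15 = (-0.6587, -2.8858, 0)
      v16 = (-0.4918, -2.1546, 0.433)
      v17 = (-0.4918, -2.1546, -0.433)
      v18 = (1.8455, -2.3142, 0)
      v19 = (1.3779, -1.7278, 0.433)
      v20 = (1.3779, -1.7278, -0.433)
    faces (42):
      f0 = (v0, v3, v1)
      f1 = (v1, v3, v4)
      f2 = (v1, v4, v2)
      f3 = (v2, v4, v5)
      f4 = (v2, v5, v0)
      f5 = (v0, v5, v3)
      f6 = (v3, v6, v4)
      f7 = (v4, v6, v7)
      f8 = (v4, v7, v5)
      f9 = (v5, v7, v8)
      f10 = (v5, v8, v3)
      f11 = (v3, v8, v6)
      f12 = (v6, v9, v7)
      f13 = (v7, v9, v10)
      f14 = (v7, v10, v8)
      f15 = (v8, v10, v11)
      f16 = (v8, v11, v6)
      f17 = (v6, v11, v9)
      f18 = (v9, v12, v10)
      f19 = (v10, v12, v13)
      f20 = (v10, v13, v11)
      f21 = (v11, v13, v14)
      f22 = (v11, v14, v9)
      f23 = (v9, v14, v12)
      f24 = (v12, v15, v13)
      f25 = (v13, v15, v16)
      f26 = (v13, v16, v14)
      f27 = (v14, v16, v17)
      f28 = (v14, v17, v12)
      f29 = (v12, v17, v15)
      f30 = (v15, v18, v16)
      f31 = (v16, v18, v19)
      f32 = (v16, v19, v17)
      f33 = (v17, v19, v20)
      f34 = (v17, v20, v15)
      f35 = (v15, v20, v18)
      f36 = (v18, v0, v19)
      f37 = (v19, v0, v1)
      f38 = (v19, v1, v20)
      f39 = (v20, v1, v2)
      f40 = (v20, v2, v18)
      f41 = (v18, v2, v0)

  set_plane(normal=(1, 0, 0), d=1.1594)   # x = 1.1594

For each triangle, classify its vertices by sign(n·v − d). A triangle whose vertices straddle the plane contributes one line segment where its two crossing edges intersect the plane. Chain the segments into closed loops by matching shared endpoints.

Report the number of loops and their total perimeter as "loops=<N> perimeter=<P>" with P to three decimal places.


Straddling triangles (12 of 42):
  (v3,v6,v4) [+-+] → (1.1594, 2.47081, 0)–(1.1594, 1.85204, 0.386545)  len=0.7296
  (v4,v6,v7) [+--] → (1.1594, 1.85204, 0.386545)–(1.1594, 1.77768, 0.433)  len=0.0877
  (v4,v7,v5) [+-+] → (1.1594, 1.77768, 0.433)–(1.1594, 1.77768, -0.331796)  len=0.7648
  (v5,v7,v8) [+--] → (1.1594, 1.77768, -0.331796)–(1.1594, 1.77768, -0.433)  len=0.1012
  (v5,v8,v3) [+-+] → (1.1594, 1.77768, -0.433)–(1.1594, 2.26735, -0.127104)  len=0.5774
  (v3,v8,v6) [+--] → (1.1594, 2.26735, -0.127104)–(1.1594, 2.47081, 0)  len=0.2399
  (v15,v18,v16) [-+-] → (1.1594, -2.47081, 0)–(1.1594, -2.26735, 0.127104)  len=0.2399
  (v16,v18,v19) [-++] → (1.1594, -2.26735, 0.127104)–(1.1594, -1.77768, 0.433)  len=0.5774
  (v16,v19,v17) [-+-] → (1.1594, -1.77768, 0.433)–(1.1594, -1.77768, 0.331796)  len=0.1012
  (v17,v19,v20) [-++] → (1.1594, -1.77768, 0.331796)–(1.1594, -1.77768, -0.433)  len=0.7648
  (v17,v20,v15) [-+-] → (1.1594, -1.77768, -0.433)–(1.1594, -1.85204, -0.386545)  len=0.0877
  (v15,v20,v18) [-++] → (1.1594, -1.85204, -0.386545)–(1.1594, -2.47081, 0)  len=0.7296

Chained into 2 loop(s):
  loop 1: 6 segments, perimeter = 2.5005
  loop 2: 6 segments, perimeter = 2.5005
Total perimeter = 5.001

loops=2 perimeter=5.001


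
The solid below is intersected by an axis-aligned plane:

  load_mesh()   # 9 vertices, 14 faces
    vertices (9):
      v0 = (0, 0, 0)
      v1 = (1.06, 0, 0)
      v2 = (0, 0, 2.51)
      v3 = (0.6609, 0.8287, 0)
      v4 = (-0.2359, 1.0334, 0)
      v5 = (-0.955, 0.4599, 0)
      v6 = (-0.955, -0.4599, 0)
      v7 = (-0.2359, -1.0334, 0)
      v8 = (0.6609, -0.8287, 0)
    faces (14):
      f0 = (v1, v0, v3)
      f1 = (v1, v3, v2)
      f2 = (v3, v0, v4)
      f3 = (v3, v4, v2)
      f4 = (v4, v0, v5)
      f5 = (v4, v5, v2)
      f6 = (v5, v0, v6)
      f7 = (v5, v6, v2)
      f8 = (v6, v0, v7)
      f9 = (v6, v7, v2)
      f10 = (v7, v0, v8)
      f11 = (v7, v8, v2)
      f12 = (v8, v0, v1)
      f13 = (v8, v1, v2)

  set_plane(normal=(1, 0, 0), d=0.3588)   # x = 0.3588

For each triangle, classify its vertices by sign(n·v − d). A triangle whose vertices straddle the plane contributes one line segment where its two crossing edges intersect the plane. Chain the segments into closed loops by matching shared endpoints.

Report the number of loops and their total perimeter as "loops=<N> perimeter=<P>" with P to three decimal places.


loops=1 perimeter=5.623

Straddling triangles (8 of 14):
  (v1,v0,v3) [+-+] → (0.3588, 0, 0)–(0.3588, 0.449898, 0)  len=0.4499
  (v1,v3,v2) [++-] → (0.3588, 0.449898, 1.14733)–(0.3588, 0, 1.66039)  len=0.6824
  (v3,v0,v4) [+--] → (0.3588, 0.449898, 0)–(0.3588, 0.897656, 0)  len=0.4478
  (v3,v4,v2) [+--] → (0.3588, 0.897656, 0)–(0.3588, 0.449898, 1.14733)  len=1.2316
  (v7,v0,v8) [--+] → (0.3588, -0.449898, 0)–(0.3588, -0.897656, 0)  len=0.4478
  (v7,v8,v2) [-+-] → (0.3588, -0.897656, 0)–(0.3588, -0.449898, 1.14733)  len=1.2316
  (v8,v0,v1) [+-+] → (0.3588, -0.449898, 0)–(0.3588, 0, 0)  len=0.4499
  (v8,v1,v2) [++-] → (0.3588, 0, 1.66039)–(0.3588, -0.449898, 1.14733)  len=0.6824

Chained into 1 loop(s):
  loop 1: 8 segments, perimeter = 5.6233
Total perimeter = 5.623


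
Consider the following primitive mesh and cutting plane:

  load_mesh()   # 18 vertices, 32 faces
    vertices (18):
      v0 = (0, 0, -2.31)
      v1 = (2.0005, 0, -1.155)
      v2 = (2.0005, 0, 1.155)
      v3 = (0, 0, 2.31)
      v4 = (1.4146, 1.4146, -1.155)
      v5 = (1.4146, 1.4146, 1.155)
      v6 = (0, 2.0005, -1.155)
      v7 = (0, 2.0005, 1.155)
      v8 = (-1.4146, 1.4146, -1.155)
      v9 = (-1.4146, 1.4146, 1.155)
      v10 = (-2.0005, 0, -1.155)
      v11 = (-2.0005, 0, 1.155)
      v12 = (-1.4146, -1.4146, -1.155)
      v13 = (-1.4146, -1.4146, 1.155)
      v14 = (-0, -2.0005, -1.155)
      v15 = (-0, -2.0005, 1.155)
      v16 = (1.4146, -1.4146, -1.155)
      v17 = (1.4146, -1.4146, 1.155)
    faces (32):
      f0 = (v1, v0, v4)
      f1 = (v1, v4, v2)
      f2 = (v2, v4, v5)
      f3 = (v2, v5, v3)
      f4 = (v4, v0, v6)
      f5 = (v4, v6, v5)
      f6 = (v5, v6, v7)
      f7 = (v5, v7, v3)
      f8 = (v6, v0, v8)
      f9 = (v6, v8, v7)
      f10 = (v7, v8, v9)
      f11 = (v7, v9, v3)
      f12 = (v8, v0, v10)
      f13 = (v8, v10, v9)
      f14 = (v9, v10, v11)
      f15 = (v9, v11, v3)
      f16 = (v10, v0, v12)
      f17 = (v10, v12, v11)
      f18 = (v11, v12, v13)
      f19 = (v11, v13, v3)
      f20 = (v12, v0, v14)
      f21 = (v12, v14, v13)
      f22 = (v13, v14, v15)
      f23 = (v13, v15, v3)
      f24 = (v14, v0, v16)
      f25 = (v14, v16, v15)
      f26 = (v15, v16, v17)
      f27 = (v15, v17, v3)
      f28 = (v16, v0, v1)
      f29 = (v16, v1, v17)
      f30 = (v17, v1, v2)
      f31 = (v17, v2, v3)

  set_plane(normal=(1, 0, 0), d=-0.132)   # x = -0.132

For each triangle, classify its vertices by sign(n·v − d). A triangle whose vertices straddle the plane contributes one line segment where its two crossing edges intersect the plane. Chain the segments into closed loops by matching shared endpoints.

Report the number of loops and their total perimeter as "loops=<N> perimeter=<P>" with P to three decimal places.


loops=1 perimeter=13.541

Straddling triangles (12 of 32):
  (v6,v0,v8) [++-] → (-0.132, 0.132, -2.20222)–(-0.132, 1.94583, -1.155)  len=2.0944
  (v6,v8,v7) [+-+] → (-0.132, 1.94583, -1.155)–(-0.132, 1.94583, 0.939448)  len=2.0944
  (v7,v8,v9) [+--] → (-0.132, 1.94583, 0.939448)–(-0.132, 1.94583, 1.155)  len=0.2156
  (v7,v9,v3) [+-+] → (-0.132, 1.94583, 1.155)–(-0.132, 0.132, 2.20222)  len=2.0944
  (v8,v0,v10) [-+-] → (-0.132, 0.132, -2.20222)–(-0.132, 0, -2.23379)  len=0.1357
  (v9,v11,v3) [--+] → (-0.132, 0, 2.23379)–(-0.132, 0.132, 2.20222)  len=0.1357
  (v10,v0,v12) [-+-] → (-0.132, 0, -2.23379)–(-0.132, -0.132, -2.20222)  len=0.1357
  (v11,v13,v3) [--+] → (-0.132, -0.132, 2.20222)–(-0.132, 0, 2.23379)  len=0.1357
  (v12,v0,v14) [-++] → (-0.132, -0.132, -2.20222)–(-0.132, -1.94583, -1.155)  len=2.0944
  (v12,v14,v13) [-+-] → (-0.132, -1.94583, -1.155)–(-0.132, -1.94583, -0.939448)  len=0.2156
  (v13,v14,v15) [-++] → (-0.132, -1.94583, -0.939448)–(-0.132, -1.94583, 1.155)  len=2.0944
  (v13,v15,v3) [-++] → (-0.132, -1.94583, 1.155)–(-0.132, -0.132, 2.20222)  len=2.0944

Chained into 1 loop(s):
  loop 1: 12 segments, perimeter = 13.5406
Total perimeter = 13.541


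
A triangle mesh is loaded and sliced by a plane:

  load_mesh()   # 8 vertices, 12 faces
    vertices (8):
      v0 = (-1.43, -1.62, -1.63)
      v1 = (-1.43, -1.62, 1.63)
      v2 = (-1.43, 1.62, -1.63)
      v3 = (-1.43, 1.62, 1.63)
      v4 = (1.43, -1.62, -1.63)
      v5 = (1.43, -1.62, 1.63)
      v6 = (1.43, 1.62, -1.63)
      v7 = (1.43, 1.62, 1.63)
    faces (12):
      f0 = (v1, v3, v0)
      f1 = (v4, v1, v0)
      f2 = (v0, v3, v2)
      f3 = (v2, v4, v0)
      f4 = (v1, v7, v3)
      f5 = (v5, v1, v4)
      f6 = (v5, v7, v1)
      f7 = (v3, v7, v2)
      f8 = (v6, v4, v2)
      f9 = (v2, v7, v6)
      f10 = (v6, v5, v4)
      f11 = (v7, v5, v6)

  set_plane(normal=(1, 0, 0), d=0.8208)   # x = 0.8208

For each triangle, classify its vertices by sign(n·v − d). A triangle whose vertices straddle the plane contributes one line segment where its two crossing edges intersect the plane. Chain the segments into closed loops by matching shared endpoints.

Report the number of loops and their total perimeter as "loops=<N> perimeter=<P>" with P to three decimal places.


Straddling triangles (8 of 12):
  (v4,v1,v0) [+--] → (0.8208, -1.62, -0.935597)–(0.8208, -1.62, -1.63)  len=0.6944
  (v2,v4,v0) [-+-] → (0.8208, -0.929857, -1.63)–(0.8208, -1.62, -1.63)  len=0.6901
  (v1,v7,v3) [-+-] → (0.8208, 0.929857, 1.63)–(0.8208, 1.62, 1.63)  len=0.6901
  (v5,v1,v4) [+-+] → (0.8208, -1.62, 1.63)–(0.8208, -1.62, -0.935597)  len=2.5656
  (v5,v7,v1) [++-] → (0.8208, 0.929857, 1.63)–(0.8208, -1.62, 1.63)  len=2.5499
  (v3,v7,v2) [-+-] → (0.8208, 1.62, 1.63)–(0.8208, 1.62, 0.935597)  len=0.6944
  (v6,v4,v2) [++-] → (0.8208, -0.929857, -1.63)–(0.8208, 1.62, -1.63)  len=2.5499
  (v2,v7,v6) [-++] → (0.8208, 1.62, 0.935597)–(0.8208, 1.62, -1.63)  len=2.5656

Chained into 1 loop(s):
  loop 1: 8 segments, perimeter = 13.0000
Total perimeter = 13.000

loops=1 perimeter=13.000


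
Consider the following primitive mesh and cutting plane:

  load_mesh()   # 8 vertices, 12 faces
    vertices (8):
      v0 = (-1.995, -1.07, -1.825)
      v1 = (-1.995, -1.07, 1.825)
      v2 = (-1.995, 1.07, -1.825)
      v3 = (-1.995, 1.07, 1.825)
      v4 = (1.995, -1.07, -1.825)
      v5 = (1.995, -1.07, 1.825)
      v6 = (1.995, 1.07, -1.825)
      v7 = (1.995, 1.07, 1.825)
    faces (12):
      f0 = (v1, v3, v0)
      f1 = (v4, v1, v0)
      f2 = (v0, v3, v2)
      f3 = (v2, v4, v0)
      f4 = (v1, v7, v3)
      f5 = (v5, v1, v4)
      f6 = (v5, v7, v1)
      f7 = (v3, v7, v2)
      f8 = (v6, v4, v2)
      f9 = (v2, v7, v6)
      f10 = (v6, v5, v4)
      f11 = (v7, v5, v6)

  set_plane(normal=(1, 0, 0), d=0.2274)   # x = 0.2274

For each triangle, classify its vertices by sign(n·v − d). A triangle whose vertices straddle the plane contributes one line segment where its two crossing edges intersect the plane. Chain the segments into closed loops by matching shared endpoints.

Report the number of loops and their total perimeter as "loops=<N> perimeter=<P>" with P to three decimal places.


loops=1 perimeter=11.580

Straddling triangles (8 of 12):
  (v4,v1,v0) [+--] → (0.2274, -1.07, -0.208023)–(0.2274, -1.07, -1.825)  len=1.6170
  (v2,v4,v0) [-+-] → (0.2274, -0.121964, -1.825)–(0.2274, -1.07, -1.825)  len=0.9480
  (v1,v7,v3) [-+-] → (0.2274, 0.121964, 1.825)–(0.2274, 1.07, 1.825)  len=0.9480
  (v5,v1,v4) [+-+] → (0.2274, -1.07, 1.825)–(0.2274, -1.07, -0.208023)  len=2.0330
  (v5,v7,v1) [++-] → (0.2274, 0.121964, 1.825)–(0.2274, -1.07, 1.825)  len=1.1920
  (v3,v7,v2) [-+-] → (0.2274, 1.07, 1.825)–(0.2274, 1.07, 0.208023)  len=1.6170
  (v6,v4,v2) [++-] → (0.2274, -0.121964, -1.825)–(0.2274, 1.07, -1.825)  len=1.1920
  (v2,v7,v6) [-++] → (0.2274, 1.07, 0.208023)–(0.2274, 1.07, -1.825)  len=2.0330

Chained into 1 loop(s):
  loop 1: 8 segments, perimeter = 11.5800
Total perimeter = 11.580


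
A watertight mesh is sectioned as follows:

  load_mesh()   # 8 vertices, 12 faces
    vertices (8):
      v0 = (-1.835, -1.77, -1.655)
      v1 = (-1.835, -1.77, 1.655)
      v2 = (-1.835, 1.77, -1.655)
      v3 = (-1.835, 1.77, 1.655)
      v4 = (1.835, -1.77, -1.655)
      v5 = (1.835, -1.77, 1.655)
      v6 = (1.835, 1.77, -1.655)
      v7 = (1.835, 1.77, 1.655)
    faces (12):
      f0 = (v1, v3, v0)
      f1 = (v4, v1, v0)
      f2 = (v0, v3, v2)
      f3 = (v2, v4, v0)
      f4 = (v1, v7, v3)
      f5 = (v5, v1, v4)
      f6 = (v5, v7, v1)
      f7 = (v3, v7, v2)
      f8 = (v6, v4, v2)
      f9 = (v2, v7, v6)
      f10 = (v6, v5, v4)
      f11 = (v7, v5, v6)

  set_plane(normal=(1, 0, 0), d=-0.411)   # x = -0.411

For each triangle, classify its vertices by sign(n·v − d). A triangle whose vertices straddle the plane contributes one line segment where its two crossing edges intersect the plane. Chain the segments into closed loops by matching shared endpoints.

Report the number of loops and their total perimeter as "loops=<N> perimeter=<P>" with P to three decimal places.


Straddling triangles (8 of 12):
  (v4,v1,v0) [+--] → (-0.411, -1.77, 0.370684)–(-0.411, -1.77, -1.655)  len=2.0257
  (v2,v4,v0) [-+-] → (-0.411, 0.396441, -1.655)–(-0.411, -1.77, -1.655)  len=2.1664
  (v1,v7,v3) [-+-] → (-0.411, -0.396441, 1.655)–(-0.411, 1.77, 1.655)  len=2.1664
  (v5,v1,v4) [+-+] → (-0.411, -1.77, 1.655)–(-0.411, -1.77, 0.370684)  len=1.2843
  (v5,v7,v1) [++-] → (-0.411, -0.396441, 1.655)–(-0.411, -1.77, 1.655)  len=1.3736
  (v3,v7,v2) [-+-] → (-0.411, 1.77, 1.655)–(-0.411, 1.77, -0.370684)  len=2.0257
  (v6,v4,v2) [++-] → (-0.411, 0.396441, -1.655)–(-0.411, 1.77, -1.655)  len=1.3736
  (v2,v7,v6) [-++] → (-0.411, 1.77, -0.370684)–(-0.411, 1.77, -1.655)  len=1.2843

Chained into 1 loop(s):
  loop 1: 8 segments, perimeter = 13.7000
Total perimeter = 13.700

loops=1 perimeter=13.700
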